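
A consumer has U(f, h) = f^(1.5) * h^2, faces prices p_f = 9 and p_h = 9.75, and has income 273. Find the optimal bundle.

f* = 13, h* = 16

MU_f = 1.5·√f·h^2 and MU_h = 2·f^(1.5)·h.
MRS = MU_f/MU_h = (0.75)·h/f.
Tangency: set MRS = p_f/p_h = 9/9.75 = 12/13.
So (0.75)·h/f = 12/13, i.e. h = (16/13)·f.
Substitute into the budget 9·f + 9.75·h = 273: 21·f = 273, so f* = 13.
Then h* = (16/13)·13 = 16.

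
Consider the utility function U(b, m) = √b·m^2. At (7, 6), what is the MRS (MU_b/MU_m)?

MRS = 3/14

MU_b = 0.5·b^(-0.5)·m^2 and MU_m = 2·√b·m.
MRS = MU_b/MU_m = (0.25)·m/b.
At (7, 6): MRS = 3/14.
So at (7, 6) the consumer would give up 3/14 units of m for one more unit of b.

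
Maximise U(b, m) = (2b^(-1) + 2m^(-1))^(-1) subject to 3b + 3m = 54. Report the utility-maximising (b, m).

b* = 9, m* = 9

For CES with ρ = -1, MRS = (m/b)^2.
Tangency: set MRS = p_b/p_m = 3/3 = 1.
So (m/b)^2 = 1; taking the square root, m/b = 1, i.e. m = b.
Substitute into the budget 3·b + 3·m = 54: 6·b = 54, so b* = 9 and m* = 9.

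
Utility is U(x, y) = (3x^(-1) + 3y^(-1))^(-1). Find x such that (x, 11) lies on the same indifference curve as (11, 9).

U depends on (x, y) only through S = 3x^(-1) + 3y^(-1), so equal utility means equal S. At (11, 9): S = 20/33.
With y = 11: 3·11^(-1) = 3/11, so 3x^(-1) = 20/33 − 3/11 = 1/3, i.e. x^(-1) = 1/9.
Hence x = 1/(1/9) = 9.
Check: U(9, 11) = 1.65.

x = 9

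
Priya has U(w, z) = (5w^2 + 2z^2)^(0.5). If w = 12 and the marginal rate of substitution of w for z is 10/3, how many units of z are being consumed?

z = 9

For CES with ρ = 2, MRS = (5/2)·(z/w)^(-1).
Setting (5/2)·(z/12)^(-1) = 10/3 gives (z/12)^(-1) = 4/3, so z/12 = 0.75 and z = 9.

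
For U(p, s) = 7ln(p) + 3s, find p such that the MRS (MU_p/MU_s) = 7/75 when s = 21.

MU_p = 7/p, MU_s = 3.
MRS = 7/p ÷ 3.
MRS depends only on p: (7/3)/p = 7/75 ⇒ p = (7/3)/(7/75) = 25.

p = 25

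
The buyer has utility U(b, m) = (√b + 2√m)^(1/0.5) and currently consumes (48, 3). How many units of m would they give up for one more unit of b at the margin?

For CES with ρ = 0.5, MRS = (1/2)·√(m/b).
At (48, 3): MRS = 0.125.
The indifference curve has slope −0.125 at this bundle.

MRS = 0.125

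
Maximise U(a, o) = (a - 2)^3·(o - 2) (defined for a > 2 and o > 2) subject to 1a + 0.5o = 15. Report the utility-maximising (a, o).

MU_a = 3·(a−2)^2·(o−2), MU_o = (a−2)^3.
MRS = (3/1)·(o−2)/(a−2).
Tangency: set MRS = p_a/p_o = 1/0.5 = 2.
So (3/1)·(o − 2)/(a − 2) = 2, i.e. (o − 2) = (2/3)·(a − 2).
Rewrite the budget in excess-of-subsistence terms: 1·(a − 2) + 0.5·(o − 2) = 15 − 1·2 − 0.5·2 = 12.
Substituting, (4/3)·(a − 2) = 12, so a − 2 = 9 and a* = 11.
Then o − 2 = (2/3)·9 = 6, so o* = 8.

a* = 11, o* = 8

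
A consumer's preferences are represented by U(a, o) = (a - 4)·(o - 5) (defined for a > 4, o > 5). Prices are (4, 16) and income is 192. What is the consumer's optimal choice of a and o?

a* = 16, o* = 8

MU_a = (o−5), MU_o = (a−4).
MRS = (o−5)/(a−4).
Tangency: set MRS = p_a/p_o = 4/16 = 0.25.
So (o − 5)/(a − 4) = 0.25, i.e. (o − 5) = 0.25·(a − 4).
Rewrite the budget in excess-of-subsistence terms: 4·(a − 4) + 16·(o − 5) = 192 − 4·4 − 16·5 = 96.
Substituting, 8·(a − 4) = 96, so a − 4 = 12 and a* = 16.
Then o − 5 = 0.25·12 = 3, so o* = 8.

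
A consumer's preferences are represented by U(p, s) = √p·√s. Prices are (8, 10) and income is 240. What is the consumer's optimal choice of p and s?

p* = 15, s* = 12

MU_p = 0.5·p^(-0.5)·√s and MU_s = 0.5·√p·s^(-0.5).
MRS = MU_p/MU_s = s/p.
Tangency: set MRS = p_p/p_s = 8/10 = 0.8.
So s/p = 0.8, i.e. s = 0.8·p.
Substitute into the budget 8·p + 10·s = 240: 16·p = 240, so p* = 15.
Then s* = 0.8·15 = 12.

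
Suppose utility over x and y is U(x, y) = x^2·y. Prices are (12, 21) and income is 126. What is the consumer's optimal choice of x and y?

x* = 7, y* = 2

MU_x = 2·x·y and MU_y = x^2.
MRS = MU_x/MU_y = (2/1)·y/x.
Tangency: set MRS = p_x/p_y = 12/21 = 4/7.
So (2/1)·y/x = 4/7, i.e. y = (2/7)·x.
Substitute into the budget 12·x + 21·y = 126: 18·x = 126, so x* = 7.
Then y* = (2/7)·7 = 2.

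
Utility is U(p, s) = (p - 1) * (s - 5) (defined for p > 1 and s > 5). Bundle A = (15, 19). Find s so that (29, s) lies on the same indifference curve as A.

s = 12

U(15, 19) = 196.
Set U(29, s) = 196 and solve.
With p = 29: (29 − 1) = 28, so (s − 5) = 196/28 = 7.
So s = 5 + 7 = 12.
Check: U(29, 12) = 196.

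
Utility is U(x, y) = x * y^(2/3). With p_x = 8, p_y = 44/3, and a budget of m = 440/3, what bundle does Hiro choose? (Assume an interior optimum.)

MU_x = y^(2/3) and MU_y = 2/3·x·y^(-1/3).
MRS = MU_x/MU_y = (1.5)·y/x.
Tangency: set MRS = p_x/p_y = 8/(44/3) = 6/11.
So (1.5)·y/x = 6/11, i.e. y = (4/11)·x.
Substitute into the budget 8·x + (44/3)·y = 440/3: (40/3)·x = 440/3, so x* = 11.
Then y* = (4/11)·11 = 4.

x* = 11, y* = 4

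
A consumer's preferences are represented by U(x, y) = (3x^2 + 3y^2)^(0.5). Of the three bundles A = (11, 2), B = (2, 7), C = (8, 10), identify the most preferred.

Evaluate utility at each bundle:
U(A) = 19.365.
U(B) = 12.610.
U(C) = 22.181.
Highest utility is C, so C ≻ A ≻ B.

Bundle C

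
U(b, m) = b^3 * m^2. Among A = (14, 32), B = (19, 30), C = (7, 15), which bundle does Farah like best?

Evaluate utility at each bundle:
U(A) = 2809856.
U(B) = 6173100.
U(C) = 77175.
Highest utility is B, so B ≻ A ≻ C.

Bundle B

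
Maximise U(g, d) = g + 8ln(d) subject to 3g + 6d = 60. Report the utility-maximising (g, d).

g* = 12, d* = 4

MU_g = 1, MU_d = 8/d.
MRS = 1 ÷ (8/d).
Tangency: set MRS = p_g/p_d = 3/6 = 0.5.
MRS depends only on d: 0.125·d = 0.5 ⇒ d* = 0.5/0.125 = 4.
From the budget, 3·g = 60 − 6·4 = 36, so g* = 12.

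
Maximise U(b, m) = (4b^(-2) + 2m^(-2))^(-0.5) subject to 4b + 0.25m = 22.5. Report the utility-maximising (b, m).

b* = 5, m* = 10

For CES with ρ = -2, MRS = (4/2)·(m/b)^3.
Tangency: set MRS = p_b/p_m = 4/0.25 = 16.
So (m/b)^3 = 8; taking the cube root, m/b = 2, i.e. m = 2·b.
Substitute into the budget 4·b + 0.25·m = 22.5: 4.5·b = 22.5, so b* = 5 and m* = 2·5 = 10.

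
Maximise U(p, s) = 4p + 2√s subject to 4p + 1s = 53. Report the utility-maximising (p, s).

MU_p = 4, MU_s = 2/(2√s).
MRS = 4 ÷ (2/(2√s)).
Tangency: set MRS = p_p/p_s = 4/1 = 4.
MRS depends only on s: 4·√s = 4 ⇒ √s = 4/4 = 1 ⇒ s* = 1.
From the budget, 4·p = 53 − 1·1 = 52, so p* = 13.

p* = 13, s* = 1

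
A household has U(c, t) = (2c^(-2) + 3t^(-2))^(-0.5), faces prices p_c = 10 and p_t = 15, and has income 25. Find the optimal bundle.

For CES with ρ = -2, MRS = (2/3)·(t/c)^3.
Tangency: set MRS = p_c/p_t = 10/15 = 2/3.
So (t/c)^3 = 1; taking the cube root, t/c = 1, i.e. t = c.
Substitute into the budget 10·c + 15·t = 25: 25·c = 25, so c* = 1 and t* = 1.

c* = 1, t* = 1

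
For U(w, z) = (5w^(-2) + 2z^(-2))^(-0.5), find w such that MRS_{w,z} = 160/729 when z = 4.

For CES with ρ = -2, MRS = (5/2)·(z/w)^3.
Setting (5/2)·(4/w)^3 = 160/729 gives (4/w)^3 = 64/729, so 4/w = 4/9 and w = 9.

w = 9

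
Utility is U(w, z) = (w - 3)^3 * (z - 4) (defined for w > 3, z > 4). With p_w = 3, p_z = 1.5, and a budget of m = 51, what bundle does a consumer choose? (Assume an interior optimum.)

MU_w = 3·(w−3)^2·(z−4), MU_z = (w−3)^3.
MRS = (3/1)·(z−4)/(w−3).
Tangency: set MRS = p_w/p_z = 3/1.5 = 2.
So (3/1)·(z − 4)/(w − 3) = 2, i.e. (z − 4) = (2/3)·(w − 3).
Rewrite the budget in excess-of-subsistence terms: 3·(w − 3) + 1.5·(z − 4) = 51 − 3·3 − 1.5·4 = 36.
Substituting, 4·(w − 3) = 36, so w − 3 = 9 and w* = 12.
Then z − 4 = (2/3)·9 = 6, so z* = 10.

w* = 12, z* = 10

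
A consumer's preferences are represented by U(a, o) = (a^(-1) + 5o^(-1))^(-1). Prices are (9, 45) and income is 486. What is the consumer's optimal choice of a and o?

For CES with ρ = -1, MRS = (1/5)·(o/a)^2.
Tangency: set MRS = p_a/p_o = 9/45 = 0.2.
So (o/a)^2 = 1; taking the square root, o/a = 1, i.e. o = a.
Substitute into the budget 9·a + 45·o = 486: 54·a = 486, so a* = 9 and o* = 9.

a* = 9, o* = 9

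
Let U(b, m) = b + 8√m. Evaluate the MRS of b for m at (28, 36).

MRS = 1.5

MU_b = 1, MU_m = 8/(2√m).
MRS = 1 ÷ (8/(2√m)).
At (28, 36): MRS = 1.5.
That is, one extra unit of b is worth 1.5 units of m at the margin.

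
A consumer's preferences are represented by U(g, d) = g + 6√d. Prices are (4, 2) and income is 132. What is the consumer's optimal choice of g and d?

g* = 15, d* = 36

MU_g = 1, MU_d = 6/(2√d).
MRS = 1 ÷ (6/(2√d)).
Tangency: set MRS = p_g/p_d = 4/2 = 2.
MRS depends only on d: (1/3)·√d = 2 ⇒ √d = 2/(1/3) = 6 ⇒ d* = 36.
From the budget, 4·g = 132 − 2·36 = 60, so g* = 15.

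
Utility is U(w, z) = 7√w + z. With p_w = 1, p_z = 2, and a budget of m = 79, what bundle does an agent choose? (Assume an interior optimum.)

MU_w = 7/(2√w), MU_z = 1.
MRS = 7/(2√w) ÷ 1.
Tangency: set MRS = p_w/p_z = 1/2 = 0.5.
MRS depends only on w: 3.5/√w = 0.5 ⇒ √w = 3.5/0.5 = 7 ⇒ w* = 49.
From the budget, 2·z = 79 − 1·49 = 30, so z* = 15.

w* = 49, z* = 15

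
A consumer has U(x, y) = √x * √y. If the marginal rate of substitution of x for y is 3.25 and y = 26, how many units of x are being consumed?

MU_x = 0.5·x^(-0.5)·√y and MU_y = 0.5·√x·y^(-0.5).
MRS = MU_x/MU_y = y/x.
Substitute y = 26: MRS = 26/x. Setting 26/x = 3.25 gives x = 26/3.25 = 8.

x = 8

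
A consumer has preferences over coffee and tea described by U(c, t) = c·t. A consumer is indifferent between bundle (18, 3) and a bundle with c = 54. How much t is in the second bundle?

U(18, 3) = 54.
Set U(54, t) = 54 and solve.
With c = 54: t = 54/54 = 1.
Check: U(54, 1) = 54.

t = 1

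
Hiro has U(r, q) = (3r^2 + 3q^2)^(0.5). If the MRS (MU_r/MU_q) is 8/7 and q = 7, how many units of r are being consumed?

For CES with ρ = 2, MRS = (q/r)^(-1).
Setting (7/r)^(-1) = 8/7 gives 7/r = 0.875 and r = 8.

r = 8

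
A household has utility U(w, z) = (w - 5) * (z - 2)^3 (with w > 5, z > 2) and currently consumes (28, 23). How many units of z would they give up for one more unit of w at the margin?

MU_w = (z−2)^3, MU_z = 3·(w−5)·(z−2)^2.
MRS = (1/3)·(z−2)/(w−5).
At (28, 23): MRS = 7/23.
That is, one extra unit of w is worth 7/23 units of z at the margin.

MRS = 7/23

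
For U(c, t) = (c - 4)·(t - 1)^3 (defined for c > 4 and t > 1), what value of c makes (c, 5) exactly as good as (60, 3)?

U(60, 3) = 448.
Set U(c, 5) = 448 and solve.
With t = 5: (5 − 1)^3 = 64, so (c − 4) = 448/64 = 7.
So c = 4 + 7 = 11.
Check: U(11, 5) = 448.

c = 11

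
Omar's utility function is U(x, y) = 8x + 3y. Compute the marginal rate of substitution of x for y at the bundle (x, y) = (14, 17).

MU_x = 8, MU_y = 3, so MRS = 8/3 at every bundle.
At (14, 17): MRS = 8/3.
That is, one extra unit of x is worth 8/3 units of y at the margin.

MRS = 8/3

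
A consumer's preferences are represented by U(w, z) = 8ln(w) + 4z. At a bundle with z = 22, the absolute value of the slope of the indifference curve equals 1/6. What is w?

w = 12

MU_w = 8/w, MU_z = 4.
MRS = 8/w ÷ 4.
MRS depends only on w: 2/w = 1/6 ⇒ w = 2/(1/6) = 12.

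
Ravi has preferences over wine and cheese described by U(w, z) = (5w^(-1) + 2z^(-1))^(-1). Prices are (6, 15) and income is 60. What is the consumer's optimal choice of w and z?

For CES with ρ = -1, MRS = (5/2)·(z/w)^2.
Tangency: set MRS = p_w/p_z = 6/15 = 0.4.
So (z/w)^2 = 4/25; taking the square root, z/w = 0.4, i.e. z = 0.4·w.
Substitute into the budget 6·w + 15·z = 60: 12·w = 60, so w* = 5 and z* = 0.4·5 = 2.

w* = 5, z* = 2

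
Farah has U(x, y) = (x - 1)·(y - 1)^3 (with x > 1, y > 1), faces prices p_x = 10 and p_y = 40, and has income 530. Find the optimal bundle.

MU_x = (y−1)^3, MU_y = 3·(x−1)·(y−1)^2.
MRS = (1/3)·(y−1)/(x−1).
Tangency: set MRS = p_x/p_y = 10/40 = 0.25.
So (1/3)·(y − 1)/(x − 1) = 0.25, i.e. (y − 1) = 0.75·(x − 1).
Rewrite the budget in excess-of-subsistence terms: 10·(x − 1) + 40·(y − 1) = 530 − 10·1 − 40·1 = 480.
Substituting, 40·(x − 1) = 480, so x − 1 = 12 and x* = 13.
Then y − 1 = 0.75·12 = 9, so y* = 10.

x* = 13, y* = 10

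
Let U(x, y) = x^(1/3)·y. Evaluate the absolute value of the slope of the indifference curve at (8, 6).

MU_x = 1/3·x^(-2/3)·y and MU_y = x^(1/3).
MRS = MU_x/MU_y = (1/3)·y/x.
At (8, 6): MRS = 0.25.
So at (8, 6) the consumer would give up 0.25 units of y for one more unit of x.

MRS = 0.25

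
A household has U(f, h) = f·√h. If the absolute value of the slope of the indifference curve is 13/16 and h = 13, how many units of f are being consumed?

f = 32

MU_f = √h and MU_h = 0.5·f·h^(-0.5).
MRS = MU_f/MU_h = (2)·h/f.
Substitute h = 13: MRS = 26/f. Setting 26/f = 13/16 gives f = 26/(13/16) = 32.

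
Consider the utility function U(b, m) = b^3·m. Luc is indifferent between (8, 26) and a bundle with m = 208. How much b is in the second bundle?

U(8, 26) = 13312.
Set U(b, 208) = 13312 and solve.
With m = 208: b^3 = 13312/208 = 64; taking the cube root, b = 4.
Check: U(4, 208) = 13312.

b = 4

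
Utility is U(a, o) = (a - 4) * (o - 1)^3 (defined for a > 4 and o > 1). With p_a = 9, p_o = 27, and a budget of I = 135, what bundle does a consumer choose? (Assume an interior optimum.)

MU_a = (o−1)^3, MU_o = 3·(a−4)·(o−1)^2.
MRS = (1/3)·(o−1)/(a−4).
Tangency: set MRS = p_a/p_o = 9/27 = 1/3.
So (1/3)·(o − 1)/(a − 4) = 1/3, i.e. (o − 1) = (a − 4).
Rewrite the budget in excess-of-subsistence terms: 9·(a − 4) + 27·(o − 1) = 135 − 9·4 − 27·1 = 72.
Substituting, 36·(a − 4) = 72, so a − 4 = 2 and a* = 6.
Then o − 1 = 2, so o* = 3.

a* = 6, o* = 3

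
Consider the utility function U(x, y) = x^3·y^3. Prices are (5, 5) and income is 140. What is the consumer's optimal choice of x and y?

x* = 14, y* = 14

MU_x = 3·x^2·y^3 and MU_y = 3·x^3·y^2.
MRS = MU_x/MU_y = y/x.
Tangency: set MRS = p_x/p_y = 5/5 = 1.
So y/x = 1, i.e. y = x.
Substitute into the budget 5·x + 5·y = 140: 10·x = 140, so x* = 14.
Then y* = 14.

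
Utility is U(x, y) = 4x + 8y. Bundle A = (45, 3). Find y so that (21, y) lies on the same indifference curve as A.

y = 15

U(45, 3) = 204.
Set U(21, y) = 204 and solve.
4·21 + 8y = 204 ⇒ 8y = 120 ⇒ y = 15.
Check: U(21, 15) = 204.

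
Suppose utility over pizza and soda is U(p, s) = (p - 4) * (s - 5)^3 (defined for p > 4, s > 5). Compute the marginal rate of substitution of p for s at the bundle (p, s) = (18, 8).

MU_p = (s−5)^3, MU_s = 3·(p−4)·(s−5)^2.
MRS = (1/3)·(s−5)/(p−4).
At (18, 8): MRS = 1/14.
So at (18, 8) the consumer would give up 1/14 units of s for one more unit of p.

MRS = 1/14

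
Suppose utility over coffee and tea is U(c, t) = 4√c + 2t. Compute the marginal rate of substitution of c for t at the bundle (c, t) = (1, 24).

MU_c = 4/(2√c), MU_t = 2.
MRS = 4/(2√c) ÷ 2.
At (1, 24): MRS = 1.
So at (1, 24) the consumer would give up 1 units of t for one more unit of c.

MRS = 1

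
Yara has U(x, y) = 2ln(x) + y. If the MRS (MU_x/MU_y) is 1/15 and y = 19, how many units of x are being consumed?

x = 30

MU_x = 2/x, MU_y = 1.
MRS = 2/x ÷ 1.
MRS depends only on x: 2/x = 1/15 ⇒ x = 2/(1/15) = 30.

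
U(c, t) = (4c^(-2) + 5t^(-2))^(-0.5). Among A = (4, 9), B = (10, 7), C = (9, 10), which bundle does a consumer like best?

Evaluate utility at each bundle:
U(A) = 1.791.
U(B) = 2.653.
U(C) = 3.172.
Highest utility is C, so C ≻ B ≻ A.

Bundle C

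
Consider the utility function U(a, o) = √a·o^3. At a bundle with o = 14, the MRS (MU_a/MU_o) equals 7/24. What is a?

MU_a = 0.5·a^(-0.5)·o^3 and MU_o = 3·√a·o^2.
MRS = MU_a/MU_o = (1/6)·o/a.
Substitute o = 14: MRS = (7/3)/a. Setting (7/3)/a = 7/24 gives a = (7/3)/(7/24) = 8.

a = 8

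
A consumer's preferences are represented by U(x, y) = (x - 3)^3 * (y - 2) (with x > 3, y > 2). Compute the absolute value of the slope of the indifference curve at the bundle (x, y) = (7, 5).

MU_x = 3·(x−3)^2·(y−2), MU_y = (x−3)^3.
MRS = (3/1)·(y−2)/(x−3).
At (7, 5): MRS = 2.25.
So at (7, 5) the consumer would give up 2.25 units of y for one more unit of x.

MRS = 2.25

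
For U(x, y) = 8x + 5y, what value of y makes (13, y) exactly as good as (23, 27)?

y = 43

U(23, 27) = 319.
Set U(13, y) = 319 and solve.
8·13 + 5y = 319 ⇒ 5y = 215 ⇒ y = 43.
Check: U(13, 43) = 319.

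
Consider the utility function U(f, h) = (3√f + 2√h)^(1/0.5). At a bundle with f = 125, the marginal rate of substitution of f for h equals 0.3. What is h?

h = 5

For CES with ρ = 0.5, MRS = (3/2)·√(h/f).
Setting (3/2)·√(h/125) = 0.3 gives √(h/125) = 0.2, so h/125 = 1/25 and h = 5.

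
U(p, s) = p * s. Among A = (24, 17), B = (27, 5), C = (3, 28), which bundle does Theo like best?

Evaluate utility at each bundle:
U(A) = 408.
U(B) = 135.
U(C) = 84.
Highest utility is A, so A ≻ B ≻ C.

Bundle A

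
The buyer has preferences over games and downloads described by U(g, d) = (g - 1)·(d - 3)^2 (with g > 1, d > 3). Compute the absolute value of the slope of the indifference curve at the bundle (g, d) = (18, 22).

MRS = 19/34

MU_g = (d−3)^2, MU_d = 2·(g−1)·(d−3).
MRS = (1/2)·(d−3)/(g−1).
At (18, 22): MRS = 19/34.
So at (18, 22) the consumer would give up 19/34 units of d for one more unit of g.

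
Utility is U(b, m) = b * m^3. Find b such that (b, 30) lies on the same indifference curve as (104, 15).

U(104, 15) = 351000.
Set U(b, 30) = 351000 and solve.
With m = 30: 30^3 = 27000, so b = 351000/27000 = 13.
Check: U(13, 30) = 351000.

b = 13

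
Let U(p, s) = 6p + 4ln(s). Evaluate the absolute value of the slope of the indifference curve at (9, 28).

MRS = 42

MU_p = 6, MU_s = 4/s.
MRS = 6 ÷ (4/s).
At (9, 28): MRS = 42.
That is, one extra unit of p is worth 42 units of s at the margin.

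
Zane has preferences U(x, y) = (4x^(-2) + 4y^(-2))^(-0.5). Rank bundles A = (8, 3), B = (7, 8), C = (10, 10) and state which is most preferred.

Evaluate utility at each bundle:
U(A) = 1.404.
U(B) = 2.634.
U(C) = 3.536.
Highest utility is C, so C ≻ B ≻ A.

Bundle C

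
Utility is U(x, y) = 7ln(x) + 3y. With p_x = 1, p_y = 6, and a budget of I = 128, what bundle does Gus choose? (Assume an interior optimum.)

MU_x = 7/x, MU_y = 3.
MRS = 7/x ÷ 3.
Tangency: set MRS = p_x/p_y = 1/6.
MRS depends only on x: (7/3)/x = 1/6 ⇒ x* = (7/3)/(1/6) = 14.
From the budget, 6·y = 128 − 1·14 = 114, so y* = 19.

x* = 14, y* = 19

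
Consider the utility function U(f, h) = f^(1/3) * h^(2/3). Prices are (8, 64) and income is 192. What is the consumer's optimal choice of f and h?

MU_f = 1/3·f^(-2/3)·h^(2/3) and MU_h = 2/3·f^(1/3)·h^(-1/3).
MRS = MU_f/MU_h = (0.5)·h/f.
Tangency: set MRS = p_f/p_h = 8/64 = 0.125.
So (0.5)·h/f = 0.125, i.e. h = 0.25·f.
Substitute into the budget 8·f + 64·h = 192: 24·f = 192, so f* = 8.
Then h* = 0.25·8 = 2.

f* = 8, h* = 2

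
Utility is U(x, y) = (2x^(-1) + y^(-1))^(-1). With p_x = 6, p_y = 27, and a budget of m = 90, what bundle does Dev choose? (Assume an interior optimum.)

x* = 6, y* = 2

For CES with ρ = -1, MRS = (2/1)·(y/x)^2.
Tangency: set MRS = p_x/p_y = 6/27 = 2/9.
So (y/x)^2 = 1/9; taking the square root, y/x = 1/3, i.e. y = (1/3)·x.
Substitute into the budget 6·x + 27·y = 90: 15·x = 90, so x* = 6 and y* = (1/3)·6 = 2.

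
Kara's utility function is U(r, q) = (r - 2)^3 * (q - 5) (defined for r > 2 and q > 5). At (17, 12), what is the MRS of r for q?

MU_r = 3·(r−2)^2·(q−5), MU_q = (r−2)^3.
MRS = (3/1)·(q−5)/(r−2).
At (17, 12): MRS = 1.4.
So at (17, 12) the consumer would give up 1.4 units of q for one more unit of r.

MRS = 1.4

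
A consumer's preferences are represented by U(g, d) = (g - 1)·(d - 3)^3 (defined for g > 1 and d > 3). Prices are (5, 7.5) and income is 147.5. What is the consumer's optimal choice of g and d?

MU_g = (d−3)^3, MU_d = 3·(g−1)·(d−3)^2.
MRS = (1/3)·(d−3)/(g−1).
Tangency: set MRS = p_g/p_d = 5/7.5 = 2/3.
So (1/3)·(d − 3)/(g − 1) = 2/3, i.e. (d − 3) = 2·(g − 1).
Rewrite the budget in excess-of-subsistence terms: 5·(g − 1) + 7.5·(d − 3) = 147.5 − 5·1 − 7.5·3 = 120.
Substituting, 20·(g − 1) = 120, so g − 1 = 6 and g* = 7.
Then d − 3 = 2·6 = 12, so d* = 15.

g* = 7, d* = 15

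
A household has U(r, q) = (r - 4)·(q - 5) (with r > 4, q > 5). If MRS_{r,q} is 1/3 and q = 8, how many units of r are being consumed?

r = 13

MU_r = (q−5), MU_q = (r−4).
MRS = (q−5)/(r−4).
Substitute q = 8: MRS = 3/(r − 4). Setting this equal to 1/3 gives r − 4 = 3/(1/3) = 9, so r = 13.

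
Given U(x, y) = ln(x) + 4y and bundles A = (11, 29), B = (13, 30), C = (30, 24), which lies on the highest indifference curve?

Evaluate utility at each bundle:
U(A) = 118.398.
U(B) = 122.565.
U(C) = 99.401.
Highest utility is B, so B ≻ A ≻ C.

Bundle B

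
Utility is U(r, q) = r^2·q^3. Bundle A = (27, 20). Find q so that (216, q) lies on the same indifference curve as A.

U(27, 20) = 5832000.
Set U(216, q) = 5832000 and solve.
With r = 216: 216^2 = 46656, so q^3 = 5832000/46656 = 125; taking the cube root, q = 5.
Check: U(216, 5) = 5832000.

q = 5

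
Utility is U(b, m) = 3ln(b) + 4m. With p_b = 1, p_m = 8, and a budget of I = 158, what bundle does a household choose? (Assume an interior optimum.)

MU_b = 3/b, MU_m = 4.
MRS = 3/b ÷ 4.
Tangency: set MRS = p_b/p_m = 1/8 = 0.125.
MRS depends only on b: 0.75/b = 0.125 ⇒ b* = 0.75/0.125 = 6.
From the budget, 8·m = 158 − 1·6 = 152, so m* = 19.

b* = 6, m* = 19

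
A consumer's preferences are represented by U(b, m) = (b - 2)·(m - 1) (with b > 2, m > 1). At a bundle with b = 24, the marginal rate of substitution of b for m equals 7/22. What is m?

m = 8

MU_b = (m−1), MU_m = (b−2).
MRS = (m−1)/(b−2).
Substitute b = 24: MRS = (m − 1)/22. Setting this equal to 7/22 gives m − 1 = (7/22)·22 = 7, so m = 8.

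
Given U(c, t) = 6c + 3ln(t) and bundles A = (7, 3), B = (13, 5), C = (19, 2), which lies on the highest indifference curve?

Evaluate utility at each bundle:
U(A) = 45.296.
U(B) = 82.828.
U(C) = 116.079.
Highest utility is C, so C ≻ B ≻ A.

Bundle C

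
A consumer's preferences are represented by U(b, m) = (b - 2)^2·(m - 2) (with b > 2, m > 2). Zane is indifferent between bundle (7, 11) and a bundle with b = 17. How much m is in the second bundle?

m = 3

U(7, 11) = 225.
Set U(17, m) = 225 and solve.
With b = 17: (17 − 2)^2 = 225, so (m − 2) = 225/225 = 1.
So m = 2 + 1 = 3.
Check: U(17, 3) = 225.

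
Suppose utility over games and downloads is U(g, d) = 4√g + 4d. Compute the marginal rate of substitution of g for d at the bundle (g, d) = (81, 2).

MU_g = 4/(2√g), MU_d = 4.
MRS = 4/(2√g) ÷ 4.
At (81, 2): MRS = 1/18.
So at (81, 2) the consumer would give up 1/18 units of d for one more unit of g.

MRS = 1/18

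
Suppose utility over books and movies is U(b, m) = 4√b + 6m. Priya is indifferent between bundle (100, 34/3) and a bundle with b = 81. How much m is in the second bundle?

m = 12

U(100, 34/3) = 108.
Set U(81, m) = 108 and solve.
With b = 81: √81 = 9, so 6m = 108 − 4·9 = 72 and m = 12.
Check: U(81, 12) = 108.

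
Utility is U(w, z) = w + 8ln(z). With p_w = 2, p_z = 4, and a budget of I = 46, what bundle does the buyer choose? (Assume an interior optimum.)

w* = 15, z* = 4

MU_w = 1, MU_z = 8/z.
MRS = 1 ÷ (8/z).
Tangency: set MRS = p_w/p_z = 2/4 = 0.5.
MRS depends only on z: 0.125·z = 0.5 ⇒ z* = 0.5/0.125 = 4.
From the budget, 2·w = 46 − 4·4 = 30, so w* = 15.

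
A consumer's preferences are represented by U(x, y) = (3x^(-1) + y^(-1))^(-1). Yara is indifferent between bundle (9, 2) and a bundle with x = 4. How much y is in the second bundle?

U depends on (x, y) only through S = 3x^(-1) + y^(-1), so equal utility means equal S. At (9, 2): S = 5/6.
With x = 4: 3·4^(-1) = 0.75, so y^(-1) = 5/6 − 0.75 = 1/12.
Hence y = 1/(1/12) = 12.
Check: U(4, 12) = 1.2.

y = 12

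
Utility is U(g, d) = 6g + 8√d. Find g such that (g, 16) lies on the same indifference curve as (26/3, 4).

g = 6

U(26/3, 4) = 68.
Set U(g, 16) = 68 and solve.
With d = 16: √16 = 4, so 6g = 68 − 8·4 = 36 and g = 6.
Check: U(6, 16) = 68.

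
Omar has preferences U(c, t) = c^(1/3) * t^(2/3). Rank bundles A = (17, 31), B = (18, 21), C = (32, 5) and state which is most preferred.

Bundle A

Evaluate utility at each bundle:
U(A) = 25.374.
U(B) = 19.948.
U(C) = 9.283.
Highest utility is A, so A ≻ B ≻ C.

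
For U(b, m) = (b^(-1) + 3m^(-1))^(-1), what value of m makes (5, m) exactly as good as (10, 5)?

U depends on (b, m) only through S = b^(-1) + 3m^(-1), so equal utility means equal S. At (10, 5): S = 0.7.
With b = 5: 5^(-1) = 0.2, so 3m^(-1) = 0.7 − 0.2 = 0.5, i.e. m^(-1) = 1/6.
Hence m = 1/(1/6) = 6.
Check: U(5, 6) = 1.4286.

m = 6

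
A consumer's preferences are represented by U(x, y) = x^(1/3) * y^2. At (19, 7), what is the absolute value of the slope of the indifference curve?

MU_x = 1/3·x^(-2/3)·y^2 and MU_y = 2·x^(1/3)·y.
MRS = MU_x/MU_y = (1/6)·y/x.
At (19, 7): MRS = 7/114.
The indifference curve has slope −7/114 at this bundle.

MRS = 7/114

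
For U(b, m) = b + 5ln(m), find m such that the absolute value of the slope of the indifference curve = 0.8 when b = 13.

MU_b = 1, MU_m = 5/m.
MRS = 1 ÷ (5/m).
MRS depends only on m: 0.2·m = 0.8 ⇒ m = 0.8/0.2 = 4.

m = 4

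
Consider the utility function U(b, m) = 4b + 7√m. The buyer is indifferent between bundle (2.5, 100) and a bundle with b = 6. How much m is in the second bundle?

U(2.5, 100) = 80.
Set U(6, m) = 80 and solve.
With b = 6: 7√m = 80 − 4·6 = 56, so √m = 8 and m = 64.
Check: U(6, 64) = 80.

m = 64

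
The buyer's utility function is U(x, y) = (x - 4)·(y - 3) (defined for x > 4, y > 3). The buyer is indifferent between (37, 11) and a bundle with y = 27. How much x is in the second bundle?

U(37, 11) = 264.
Set U(x, 27) = 264 and solve.
With y = 27: (27 − 3) = 24, so (x − 4) = 264/24 = 11.
So x = 4 + 11 = 15.
Check: U(15, 27) = 264.

x = 15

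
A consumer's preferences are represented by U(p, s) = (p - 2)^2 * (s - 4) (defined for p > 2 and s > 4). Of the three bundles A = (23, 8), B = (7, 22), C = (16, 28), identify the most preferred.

Bundle C

Evaluate utility at each bundle:
U(A) = 1764.
U(B) = 450.
U(C) = 4704.
Highest utility is C, so C ≻ A ≻ B.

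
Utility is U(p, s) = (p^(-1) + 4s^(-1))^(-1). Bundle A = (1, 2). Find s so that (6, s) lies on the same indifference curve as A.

s = 24/17

U depends on (p, s) only through S = p^(-1) + 4s^(-1), so equal utility means equal S. At (1, 2): S = 3.
With p = 6: 6^(-1) = 1/6, so 4s^(-1) = 3 − 1/6 = 17/6, i.e. s^(-1) = 17/24.
Hence s = 1/(17/24) = 24/17.
Check: U(6, 24/17) = 0.3333.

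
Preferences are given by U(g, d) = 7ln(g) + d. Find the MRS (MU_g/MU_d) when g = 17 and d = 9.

MU_g = 7/g, MU_d = 1.
MRS = 7/g ÷ 1.
At (17, 9): MRS = 7/17.
That is, one extra unit of g is worth 7/17 units of d at the margin.

MRS = 7/17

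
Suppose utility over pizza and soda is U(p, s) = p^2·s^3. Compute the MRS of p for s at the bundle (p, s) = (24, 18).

MRS = 0.5

MU_p = 2·p·s^3 and MU_s = 3·p^2·s^2.
MRS = MU_p/MU_s = (2/3)·s/p.
At (24, 18): MRS = 0.5.
That is, one extra unit of p is worth 0.5 units of s at the margin.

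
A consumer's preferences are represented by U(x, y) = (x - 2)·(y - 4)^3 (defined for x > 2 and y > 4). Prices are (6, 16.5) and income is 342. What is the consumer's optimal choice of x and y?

MU_x = (y−4)^3, MU_y = 3·(x−2)·(y−4)^2.
MRS = (1/3)·(y−4)/(x−2).
Tangency: set MRS = p_x/p_y = 6/16.5 = 4/11.
So (1/3)·(y − 4)/(x − 2) = 4/11, i.e. (y − 4) = (12/11)·(x − 2).
Rewrite the budget in excess-of-subsistence terms: 6·(x − 2) + 16.5·(y − 4) = 342 − 6·2 − 16.5·4 = 264.
Substituting, 24·(x − 2) = 264, so x − 2 = 11 and x* = 13.
Then y − 4 = (12/11)·11 = 12, so y* = 16.

x* = 13, y* = 16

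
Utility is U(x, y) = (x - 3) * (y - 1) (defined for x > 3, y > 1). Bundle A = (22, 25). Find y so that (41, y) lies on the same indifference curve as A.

U(22, 25) = 456.
Set U(41, y) = 456 and solve.
With x = 41: (41 − 3) = 38, so (y − 1) = 456/38 = 12.
So y = 1 + 12 = 13.
Check: U(41, 13) = 456.

y = 13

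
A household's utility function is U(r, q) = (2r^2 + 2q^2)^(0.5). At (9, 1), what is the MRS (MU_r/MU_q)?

For CES with ρ = 2, MRS = (q/r)^(-1).
At (9, 1): MRS = 9.
That is, one extra unit of r is worth 9 units of q at the margin.

MRS = 9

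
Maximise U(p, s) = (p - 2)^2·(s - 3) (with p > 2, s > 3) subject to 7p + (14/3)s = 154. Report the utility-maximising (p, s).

MU_p = 2·(p−2)·(s−3), MU_s = (p−2)^2.
MRS = (2/1)·(s−3)/(p−2).
Tangency: set MRS = p_p/p_s = 7/(14/3) = 1.5.
So (2/1)·(s − 3)/(p − 2) = 1.5, i.e. (s − 3) = 0.75·(p − 2).
Rewrite the budget in excess-of-subsistence terms: 7·(p − 2) + (14/3)·(s − 3) = 154 − 7·2 − (14/3)·3 = 126.
Substituting, 10.5·(p − 2) = 126, so p − 2 = 12 and p* = 14.
Then s − 3 = 0.75·12 = 9, so s* = 12.

p* = 14, s* = 12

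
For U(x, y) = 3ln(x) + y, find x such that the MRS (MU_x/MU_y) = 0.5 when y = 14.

x = 6

MU_x = 3/x, MU_y = 1.
MRS = 3/x ÷ 1.
MRS depends only on x: 3/x = 0.5 ⇒ x = 3/0.5 = 6.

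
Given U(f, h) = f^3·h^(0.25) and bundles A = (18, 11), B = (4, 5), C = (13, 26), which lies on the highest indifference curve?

Bundle A

Evaluate utility at each bundle:
U(A) = 10621.007.
U(B) = 95.702.
U(C) = 4961.048.
Highest utility is A, so A ≻ C ≻ B.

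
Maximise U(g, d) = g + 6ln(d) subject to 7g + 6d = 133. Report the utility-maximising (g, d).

g* = 13, d* = 7

MU_g = 1, MU_d = 6/d.
MRS = 1 ÷ (6/d).
Tangency: set MRS = p_g/p_d = 7/6.
MRS depends only on d: (1/6)·d = 7/6 ⇒ d* = (7/6)/(1/6) = 7.
From the budget, 7·g = 133 − 6·7 = 91, so g* = 13.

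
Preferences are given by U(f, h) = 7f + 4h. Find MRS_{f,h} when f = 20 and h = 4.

MU_f = 7, MU_h = 4, so MRS = 7/4 = 1.75 at every bundle.
At (20, 4): MRS = 1.75.
That is, one extra unit of f is worth 1.75 units of h at the margin.

MRS = 1.75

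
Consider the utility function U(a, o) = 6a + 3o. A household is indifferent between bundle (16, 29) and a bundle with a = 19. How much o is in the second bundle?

o = 23

U(16, 29) = 183.
Set U(19, o) = 183 and solve.
6·19 + 3o = 183 ⇒ 3o = 69 ⇒ o = 23.
Check: U(19, 23) = 183.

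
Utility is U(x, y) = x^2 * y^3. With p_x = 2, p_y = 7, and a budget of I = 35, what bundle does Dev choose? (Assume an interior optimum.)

MU_x = 2·x·y^3 and MU_y = 3·x^2·y^2.
MRS = MU_x/MU_y = (2/3)·y/x.
Tangency: set MRS = p_x/p_y = 2/7.
So (2/3)·y/x = 2/7, i.e. y = (3/7)·x.
Substitute into the budget 2·x + 7·y = 35: 5·x = 35, so x* = 7.
Then y* = (3/7)·7 = 3.

x* = 7, y* = 3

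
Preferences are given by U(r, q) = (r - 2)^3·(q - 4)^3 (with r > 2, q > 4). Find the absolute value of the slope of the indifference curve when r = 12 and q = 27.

MU_r = 3·(r−2)^2·(q−4)^3, MU_q = 3·(r−2)^3·(q−4)^2.
MRS = (q−4)/(r−2).
At (12, 27): MRS = 2.3.
So at (12, 27) the consumer would give up 2.3 units of q for one more unit of r.

MRS = 2.3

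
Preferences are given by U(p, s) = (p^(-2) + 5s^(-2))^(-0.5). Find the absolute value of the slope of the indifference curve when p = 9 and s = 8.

For CES with ρ = -2, MRS = (1/5)·(s/p)^3.
At (9, 8): MRS = 512/3645.
The indifference curve has slope −512/3645 at this bundle.

MRS = 512/3645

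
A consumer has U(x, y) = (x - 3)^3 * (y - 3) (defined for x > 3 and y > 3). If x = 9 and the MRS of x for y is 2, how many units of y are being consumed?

MU_x = 3·(x−3)^2·(y−3), MU_y = (x−3)^3.
MRS = (3/1)·(y−3)/(x−3).
Substitute x = 9: MRS = (y − 3)/2. Setting this equal to 2 gives y − 3 = 2·2 = 4, so y = 7.

y = 7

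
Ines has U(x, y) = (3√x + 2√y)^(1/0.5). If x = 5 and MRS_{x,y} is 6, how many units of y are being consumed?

y = 80

For CES with ρ = 0.5, MRS = (3/2)·√(y/x).
Setting (3/2)·√(y/5) = 6 gives √(y/5) = 4, so y/5 = 16 and y = 80.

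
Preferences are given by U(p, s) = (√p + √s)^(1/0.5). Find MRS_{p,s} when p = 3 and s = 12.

MRS = 2

For CES with ρ = 0.5, MRS = √(s/p).
At (3, 12): MRS = 2.
That is, one extra unit of p is worth 2 units of s at the margin.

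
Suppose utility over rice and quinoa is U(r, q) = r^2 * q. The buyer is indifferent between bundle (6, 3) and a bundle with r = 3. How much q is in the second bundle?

U(6, 3) = 108.
Set U(3, q) = 108 and solve.
With r = 3: 3^2 = 9, so q = 108/9 = 12.
Check: U(3, 12) = 108.

q = 12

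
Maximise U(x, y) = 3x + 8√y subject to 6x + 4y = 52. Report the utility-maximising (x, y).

MU_x = 3, MU_y = 8/(2√y).
MRS = 3 ÷ (8/(2√y)).
Tangency: set MRS = p_x/p_y = 6/4 = 1.5.
MRS depends only on y: 0.75·√y = 1.5 ⇒ √y = 1.5/0.75 = 2 ⇒ y* = 4.
From the budget, 6·x = 52 − 4·4 = 36, so x* = 6.

x* = 6, y* = 4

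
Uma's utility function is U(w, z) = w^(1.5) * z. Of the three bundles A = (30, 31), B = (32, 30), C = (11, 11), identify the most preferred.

Bundle B

Evaluate utility at each bundle:
U(A) = 5093.820.
U(B) = 5430.580.
U(C) = 401.312.
Highest utility is B, so B ≻ A ≻ C.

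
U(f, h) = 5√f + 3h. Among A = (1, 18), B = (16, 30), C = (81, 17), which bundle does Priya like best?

Bundle B

Evaluate utility at each bundle:
U(A) = 59.000.
U(B) = 110.000.
U(C) = 96.000.
Highest utility is B, so B ≻ C ≻ A.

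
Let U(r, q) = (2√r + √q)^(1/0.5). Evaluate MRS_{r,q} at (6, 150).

MRS = 10

For CES with ρ = 0.5, MRS = (2/1)·√(q/r).
At (6, 150): MRS = 10.
The indifference curve has slope −10 at this bundle.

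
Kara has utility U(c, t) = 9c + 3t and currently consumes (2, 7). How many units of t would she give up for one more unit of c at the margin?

MRS = 3

MU_c = 9, MU_t = 3, so MRS = 9/3 = 3 at every bundle.
At (2, 7): MRS = 3.
So at (2, 7) the consumer would give up 3 units of t for one more unit of c.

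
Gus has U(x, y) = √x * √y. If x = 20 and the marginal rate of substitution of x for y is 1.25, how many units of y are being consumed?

y = 25

MU_x = 0.5·x^(-0.5)·√y and MU_y = 0.5·√x·y^(-0.5).
MRS = MU_x/MU_y = y/x.
Substitute x = 20: MRS = y/20. Setting y/20 = 1.25 gives y = 1.25·20 = 25.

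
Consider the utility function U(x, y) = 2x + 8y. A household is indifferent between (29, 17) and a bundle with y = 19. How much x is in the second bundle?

U(29, 17) = 194.
Set U(x, 19) = 194 and solve.
2x + 8·19 = 194 ⇒ 2x = 42 ⇒ x = 21.
Check: U(21, 19) = 194.

x = 21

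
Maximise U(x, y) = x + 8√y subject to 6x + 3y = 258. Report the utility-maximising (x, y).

x* = 11, y* = 64

MU_x = 1, MU_y = 8/(2√y).
MRS = 1 ÷ (8/(2√y)).
Tangency: set MRS = p_x/p_y = 6/3 = 2.
MRS depends only on y: 0.25·√y = 2 ⇒ √y = 2/0.25 = 8 ⇒ y* = 64.
From the budget, 6·x = 258 − 3·64 = 66, so x* = 11.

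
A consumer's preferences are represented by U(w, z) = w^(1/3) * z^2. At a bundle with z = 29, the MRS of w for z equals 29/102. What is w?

MU_w = 1/3·w^(-2/3)·z^2 and MU_z = 2·w^(1/3)·z.
MRS = MU_w/MU_z = (1/6)·z/w.
Substitute z = 29: MRS = (29/6)/w. Setting (29/6)/w = 29/102 gives w = (29/6)/(29/102) = 17.

w = 17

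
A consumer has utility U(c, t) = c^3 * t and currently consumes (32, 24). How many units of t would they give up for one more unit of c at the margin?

MRS = 2.25

MU_c = 3·c^2·t and MU_t = c^3.
MRS = MU_c/MU_t = (3/1)·t/c.
At (32, 24): MRS = 2.25.
The indifference curve has slope −2.25 at this bundle.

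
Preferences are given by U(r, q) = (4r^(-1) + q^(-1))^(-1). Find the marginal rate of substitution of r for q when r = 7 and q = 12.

MRS = 576/49

For CES with ρ = -1, MRS = (4/1)·(q/r)^2.
At (7, 12): MRS = 576/49.
So at (7, 12) the consumer would give up 576/49 units of q for one more unit of r.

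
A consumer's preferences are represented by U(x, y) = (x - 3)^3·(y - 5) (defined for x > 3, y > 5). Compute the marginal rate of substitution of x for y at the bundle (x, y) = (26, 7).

MRS = 6/23

MU_x = 3·(x−3)^2·(y−5), MU_y = (x−3)^3.
MRS = (3/1)·(y−5)/(x−3).
At (26, 7): MRS = 6/23.
That is, one extra unit of x is worth 6/23 units of y at the margin.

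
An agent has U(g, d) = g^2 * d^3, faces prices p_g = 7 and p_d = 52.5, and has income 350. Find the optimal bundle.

g* = 20, d* = 4

MU_g = 2·g·d^3 and MU_d = 3·g^2·d^2.
MRS = MU_g/MU_d = (2/3)·d/g.
Tangency: set MRS = p_g/p_d = 7/52.5 = 2/15.
So (2/3)·d/g = 2/15, i.e. d = 0.2·g.
Substitute into the budget 7·g + 52.5·d = 350: 17.5·g = 350, so g* = 20.
Then d* = 0.2·20 = 4.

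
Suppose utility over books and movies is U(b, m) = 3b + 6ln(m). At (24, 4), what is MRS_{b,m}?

MRS = 2

MU_b = 3, MU_m = 6/m.
MRS = 3 ÷ (6/m).
At (24, 4): MRS = 2.
The indifference curve has slope −2 at this bundle.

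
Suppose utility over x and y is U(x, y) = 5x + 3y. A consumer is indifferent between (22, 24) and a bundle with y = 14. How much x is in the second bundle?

x = 28

U(22, 24) = 182.
Set U(x, 14) = 182 and solve.
5x + 3·14 = 182 ⇒ 5x = 140 ⇒ x = 28.
Check: U(28, 14) = 182.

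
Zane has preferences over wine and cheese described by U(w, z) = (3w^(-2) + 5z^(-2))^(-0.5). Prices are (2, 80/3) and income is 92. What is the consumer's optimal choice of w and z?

w* = 6, z* = 3

For CES with ρ = -2, MRS = (3/5)·(z/w)^3.
Tangency: set MRS = p_w/p_z = 2/(80/3) = 3/40.
So (z/w)^3 = 0.125; taking the cube root, z/w = 0.5, i.e. z = 0.5·w.
Substitute into the budget 2·w + (80/3)·z = 92: (46/3)·w = 92, so w* = 6 and z* = 0.5·6 = 3.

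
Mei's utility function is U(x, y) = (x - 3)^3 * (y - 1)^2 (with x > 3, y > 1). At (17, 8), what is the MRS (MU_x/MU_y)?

MRS = 0.75

MU_x = 3·(x−3)^2·(y−1)^2, MU_y = 2·(x−3)^3·(y−1).
MRS = (3/2)·(y−1)/(x−3).
At (17, 8): MRS = 0.75.
That is, one extra unit of x is worth 0.75 units of y at the margin.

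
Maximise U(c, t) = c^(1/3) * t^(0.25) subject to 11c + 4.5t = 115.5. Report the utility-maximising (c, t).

MU_c = 1/3·c^(-2/3)·t^(0.25) and MU_t = 0.25·c^(1/3)·t^(-0.75).
MRS = MU_c/MU_t = (4/3)·t/c.
Tangency: set MRS = p_c/p_t = 11/4.5 = 22/9.
So (4/3)·t/c = 22/9, i.e. t = (11/6)·c.
Substitute into the budget 11·c + 4.5·t = 115.5: 19.25·c = 115.5, so c* = 6.
Then t* = (11/6)·6 = 11.

c* = 6, t* = 11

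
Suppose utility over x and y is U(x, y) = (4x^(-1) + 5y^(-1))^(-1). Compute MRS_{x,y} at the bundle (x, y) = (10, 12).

MRS = 144/125

For CES with ρ = -1, MRS = (4/5)·(y/x)^2.
At (10, 12): MRS = 144/125.
So at (10, 12) the consumer would give up 144/125 units of y for one more unit of x.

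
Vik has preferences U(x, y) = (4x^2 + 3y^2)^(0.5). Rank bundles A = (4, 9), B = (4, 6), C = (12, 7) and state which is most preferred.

Bundle C

Evaluate utility at each bundle:
U(A) = 17.521.
U(B) = 13.115.
U(C) = 26.889.
Highest utility is C, so C ≻ A ≻ B.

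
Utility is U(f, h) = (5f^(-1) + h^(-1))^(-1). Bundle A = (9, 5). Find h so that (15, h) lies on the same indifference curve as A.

U depends on (f, h) only through S = 5f^(-1) + h^(-1), so equal utility means equal S. At (9, 5): S = 34/45.
With f = 15: 5·15^(-1) = 1/3, so h^(-1) = 34/45 − 1/3 = 19/45.
Hence h = 1/(19/45) = 45/19.
Check: U(15, 45/19) = 1.3235.

h = 45/19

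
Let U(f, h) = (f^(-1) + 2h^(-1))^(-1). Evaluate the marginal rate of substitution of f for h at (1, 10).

For CES with ρ = -1, MRS = (1/2)·(h/f)^2.
At (1, 10): MRS = 50.
So at (1, 10) the consumer would give up 50 units of h for one more unit of f.

MRS = 50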